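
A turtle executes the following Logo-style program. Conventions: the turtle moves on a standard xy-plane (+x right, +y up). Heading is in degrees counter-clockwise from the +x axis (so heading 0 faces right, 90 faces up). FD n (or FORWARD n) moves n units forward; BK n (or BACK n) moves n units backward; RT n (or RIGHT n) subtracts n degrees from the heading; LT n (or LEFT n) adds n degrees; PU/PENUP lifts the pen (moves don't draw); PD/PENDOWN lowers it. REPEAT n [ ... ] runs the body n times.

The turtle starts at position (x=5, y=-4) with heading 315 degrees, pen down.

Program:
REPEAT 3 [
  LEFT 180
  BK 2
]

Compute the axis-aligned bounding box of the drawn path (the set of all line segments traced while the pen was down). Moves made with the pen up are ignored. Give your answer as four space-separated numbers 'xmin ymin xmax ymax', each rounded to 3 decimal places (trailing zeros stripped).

Answer: 5 -5.414 6.414 -4

Derivation:
Executing turtle program step by step:
Start: pos=(5,-4), heading=315, pen down
REPEAT 3 [
  -- iteration 1/3 --
  LT 180: heading 315 -> 135
  BK 2: (5,-4) -> (6.414,-5.414) [heading=135, draw]
  -- iteration 2/3 --
  LT 180: heading 135 -> 315
  BK 2: (6.414,-5.414) -> (5,-4) [heading=315, draw]
  -- iteration 3/3 --
  LT 180: heading 315 -> 135
  BK 2: (5,-4) -> (6.414,-5.414) [heading=135, draw]
]
Final: pos=(6.414,-5.414), heading=135, 3 segment(s) drawn

Segment endpoints: x in {5, 6.414}, y in {-5.414, -4, -4}
xmin=5, ymin=-5.414, xmax=6.414, ymax=-4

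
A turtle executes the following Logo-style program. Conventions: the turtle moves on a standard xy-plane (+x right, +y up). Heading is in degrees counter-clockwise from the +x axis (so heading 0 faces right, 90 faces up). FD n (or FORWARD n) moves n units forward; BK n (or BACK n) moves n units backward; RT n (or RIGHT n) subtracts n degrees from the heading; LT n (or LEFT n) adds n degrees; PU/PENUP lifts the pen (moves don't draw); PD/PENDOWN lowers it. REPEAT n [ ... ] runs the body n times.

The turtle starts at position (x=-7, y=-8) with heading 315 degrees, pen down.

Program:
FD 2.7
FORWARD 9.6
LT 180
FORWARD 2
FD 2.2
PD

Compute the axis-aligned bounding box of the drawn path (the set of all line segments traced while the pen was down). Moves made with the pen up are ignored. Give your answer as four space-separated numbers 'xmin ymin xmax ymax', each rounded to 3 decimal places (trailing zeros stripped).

Executing turtle program step by step:
Start: pos=(-7,-8), heading=315, pen down
FD 2.7: (-7,-8) -> (-5.091,-9.909) [heading=315, draw]
FD 9.6: (-5.091,-9.909) -> (1.697,-16.697) [heading=315, draw]
LT 180: heading 315 -> 135
FD 2: (1.697,-16.697) -> (0.283,-15.283) [heading=135, draw]
FD 2.2: (0.283,-15.283) -> (-1.272,-13.728) [heading=135, draw]
PD: pen down
Final: pos=(-1.272,-13.728), heading=135, 4 segment(s) drawn

Segment endpoints: x in {-7, -5.091, -1.272, 0.283, 1.697}, y in {-16.697, -15.283, -13.728, -9.909, -8}
xmin=-7, ymin=-16.697, xmax=1.697, ymax=-8

Answer: -7 -16.697 1.697 -8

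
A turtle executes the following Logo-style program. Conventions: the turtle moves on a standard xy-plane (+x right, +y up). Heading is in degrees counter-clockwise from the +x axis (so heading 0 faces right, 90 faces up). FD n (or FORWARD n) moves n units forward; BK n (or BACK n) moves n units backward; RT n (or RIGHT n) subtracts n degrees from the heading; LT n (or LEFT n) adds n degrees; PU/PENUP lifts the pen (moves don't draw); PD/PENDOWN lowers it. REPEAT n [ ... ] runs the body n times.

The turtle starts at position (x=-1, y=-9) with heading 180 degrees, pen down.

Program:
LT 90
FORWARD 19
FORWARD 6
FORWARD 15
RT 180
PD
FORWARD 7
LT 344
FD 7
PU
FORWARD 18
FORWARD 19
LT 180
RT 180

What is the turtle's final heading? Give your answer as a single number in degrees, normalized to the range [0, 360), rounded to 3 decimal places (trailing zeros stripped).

Executing turtle program step by step:
Start: pos=(-1,-9), heading=180, pen down
LT 90: heading 180 -> 270
FD 19: (-1,-9) -> (-1,-28) [heading=270, draw]
FD 6: (-1,-28) -> (-1,-34) [heading=270, draw]
FD 15: (-1,-34) -> (-1,-49) [heading=270, draw]
RT 180: heading 270 -> 90
PD: pen down
FD 7: (-1,-49) -> (-1,-42) [heading=90, draw]
LT 344: heading 90 -> 74
FD 7: (-1,-42) -> (0.929,-35.271) [heading=74, draw]
PU: pen up
FD 18: (0.929,-35.271) -> (5.891,-17.968) [heading=74, move]
FD 19: (5.891,-17.968) -> (11.128,0.296) [heading=74, move]
LT 180: heading 74 -> 254
RT 180: heading 254 -> 74
Final: pos=(11.128,0.296), heading=74, 5 segment(s) drawn

Answer: 74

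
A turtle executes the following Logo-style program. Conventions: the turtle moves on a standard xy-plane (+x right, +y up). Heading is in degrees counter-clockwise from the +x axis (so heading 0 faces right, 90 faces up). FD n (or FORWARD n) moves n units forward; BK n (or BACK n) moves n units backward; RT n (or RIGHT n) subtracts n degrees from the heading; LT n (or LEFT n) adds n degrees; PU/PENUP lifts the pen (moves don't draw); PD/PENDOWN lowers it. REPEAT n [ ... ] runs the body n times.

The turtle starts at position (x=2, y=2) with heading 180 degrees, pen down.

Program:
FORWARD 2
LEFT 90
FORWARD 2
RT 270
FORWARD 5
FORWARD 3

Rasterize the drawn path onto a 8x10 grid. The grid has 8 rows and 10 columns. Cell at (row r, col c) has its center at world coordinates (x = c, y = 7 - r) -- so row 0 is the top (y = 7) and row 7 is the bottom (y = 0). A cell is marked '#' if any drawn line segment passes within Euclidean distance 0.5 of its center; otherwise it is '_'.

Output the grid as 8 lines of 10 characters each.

Segment 0: (2,2) -> (0,2)
Segment 1: (0,2) -> (-0,0)
Segment 2: (-0,0) -> (5,0)
Segment 3: (5,0) -> (8,0)

Answer: __________
__________
__________
__________
__________
###_______
#_________
#########_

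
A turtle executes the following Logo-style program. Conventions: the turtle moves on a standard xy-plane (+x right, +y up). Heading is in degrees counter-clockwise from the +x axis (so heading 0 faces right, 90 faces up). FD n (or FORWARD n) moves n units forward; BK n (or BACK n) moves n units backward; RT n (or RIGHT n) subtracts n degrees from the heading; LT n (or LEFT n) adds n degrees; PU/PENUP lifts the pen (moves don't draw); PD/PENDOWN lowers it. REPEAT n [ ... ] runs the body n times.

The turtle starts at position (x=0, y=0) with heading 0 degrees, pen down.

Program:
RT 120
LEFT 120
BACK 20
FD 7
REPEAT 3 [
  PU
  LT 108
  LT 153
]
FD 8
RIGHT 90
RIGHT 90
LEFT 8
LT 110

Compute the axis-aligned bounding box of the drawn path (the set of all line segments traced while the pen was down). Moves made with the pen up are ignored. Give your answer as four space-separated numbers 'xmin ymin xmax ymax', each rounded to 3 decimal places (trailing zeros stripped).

Executing turtle program step by step:
Start: pos=(0,0), heading=0, pen down
RT 120: heading 0 -> 240
LT 120: heading 240 -> 0
BK 20: (0,0) -> (-20,0) [heading=0, draw]
FD 7: (-20,0) -> (-13,0) [heading=0, draw]
REPEAT 3 [
  -- iteration 1/3 --
  PU: pen up
  LT 108: heading 0 -> 108
  LT 153: heading 108 -> 261
  -- iteration 2/3 --
  PU: pen up
  LT 108: heading 261 -> 9
  LT 153: heading 9 -> 162
  -- iteration 3/3 --
  PU: pen up
  LT 108: heading 162 -> 270
  LT 153: heading 270 -> 63
]
FD 8: (-13,0) -> (-9.368,7.128) [heading=63, move]
RT 90: heading 63 -> 333
RT 90: heading 333 -> 243
LT 8: heading 243 -> 251
LT 110: heading 251 -> 1
Final: pos=(-9.368,7.128), heading=1, 2 segment(s) drawn

Segment endpoints: x in {-20, -13, 0}, y in {0}
xmin=-20, ymin=0, xmax=0, ymax=0

Answer: -20 0 0 0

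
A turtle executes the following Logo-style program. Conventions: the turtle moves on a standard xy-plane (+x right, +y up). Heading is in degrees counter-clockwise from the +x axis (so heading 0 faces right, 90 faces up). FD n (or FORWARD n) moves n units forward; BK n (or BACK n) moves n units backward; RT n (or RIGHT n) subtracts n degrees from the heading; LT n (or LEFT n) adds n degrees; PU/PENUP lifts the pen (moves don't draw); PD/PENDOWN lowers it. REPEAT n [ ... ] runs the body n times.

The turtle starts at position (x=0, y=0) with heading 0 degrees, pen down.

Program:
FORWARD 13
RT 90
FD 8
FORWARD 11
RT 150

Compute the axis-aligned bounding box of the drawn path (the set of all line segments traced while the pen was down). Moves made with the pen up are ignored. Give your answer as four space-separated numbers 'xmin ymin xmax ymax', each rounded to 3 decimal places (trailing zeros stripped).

Answer: 0 -19 13 0

Derivation:
Executing turtle program step by step:
Start: pos=(0,0), heading=0, pen down
FD 13: (0,0) -> (13,0) [heading=0, draw]
RT 90: heading 0 -> 270
FD 8: (13,0) -> (13,-8) [heading=270, draw]
FD 11: (13,-8) -> (13,-19) [heading=270, draw]
RT 150: heading 270 -> 120
Final: pos=(13,-19), heading=120, 3 segment(s) drawn

Segment endpoints: x in {0, 13}, y in {-19, -8, 0}
xmin=0, ymin=-19, xmax=13, ymax=0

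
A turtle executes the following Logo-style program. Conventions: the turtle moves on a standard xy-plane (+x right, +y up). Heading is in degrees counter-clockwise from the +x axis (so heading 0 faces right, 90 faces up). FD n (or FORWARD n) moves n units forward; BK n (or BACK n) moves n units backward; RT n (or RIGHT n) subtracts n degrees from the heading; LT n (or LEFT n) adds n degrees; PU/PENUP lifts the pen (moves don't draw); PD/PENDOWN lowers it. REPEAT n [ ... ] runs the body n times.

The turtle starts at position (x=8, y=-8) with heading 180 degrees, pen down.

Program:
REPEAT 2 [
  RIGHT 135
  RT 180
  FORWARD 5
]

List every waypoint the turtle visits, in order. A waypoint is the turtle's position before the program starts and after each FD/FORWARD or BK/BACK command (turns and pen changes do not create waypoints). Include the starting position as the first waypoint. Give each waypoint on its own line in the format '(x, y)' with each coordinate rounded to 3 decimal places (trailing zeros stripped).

Answer: (8, -8)
(4.464, -11.536)
(4.464, -16.536)

Derivation:
Executing turtle program step by step:
Start: pos=(8,-8), heading=180, pen down
REPEAT 2 [
  -- iteration 1/2 --
  RT 135: heading 180 -> 45
  RT 180: heading 45 -> 225
  FD 5: (8,-8) -> (4.464,-11.536) [heading=225, draw]
  -- iteration 2/2 --
  RT 135: heading 225 -> 90
  RT 180: heading 90 -> 270
  FD 5: (4.464,-11.536) -> (4.464,-16.536) [heading=270, draw]
]
Final: pos=(4.464,-16.536), heading=270, 2 segment(s) drawn
Waypoints (3 total):
(8, -8)
(4.464, -11.536)
(4.464, -16.536)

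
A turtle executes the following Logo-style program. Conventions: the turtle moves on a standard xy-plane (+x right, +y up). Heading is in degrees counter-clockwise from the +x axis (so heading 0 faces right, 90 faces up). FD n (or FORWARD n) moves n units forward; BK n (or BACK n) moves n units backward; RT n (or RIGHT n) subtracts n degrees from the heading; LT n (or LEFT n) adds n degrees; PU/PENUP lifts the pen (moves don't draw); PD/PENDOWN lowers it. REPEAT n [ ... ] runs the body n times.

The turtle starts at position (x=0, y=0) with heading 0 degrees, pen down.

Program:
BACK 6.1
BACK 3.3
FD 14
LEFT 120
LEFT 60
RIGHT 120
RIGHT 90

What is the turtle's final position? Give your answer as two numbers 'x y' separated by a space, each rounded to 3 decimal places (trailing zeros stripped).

Answer: 4.6 0

Derivation:
Executing turtle program step by step:
Start: pos=(0,0), heading=0, pen down
BK 6.1: (0,0) -> (-6.1,0) [heading=0, draw]
BK 3.3: (-6.1,0) -> (-9.4,0) [heading=0, draw]
FD 14: (-9.4,0) -> (4.6,0) [heading=0, draw]
LT 120: heading 0 -> 120
LT 60: heading 120 -> 180
RT 120: heading 180 -> 60
RT 90: heading 60 -> 330
Final: pos=(4.6,0), heading=330, 3 segment(s) drawn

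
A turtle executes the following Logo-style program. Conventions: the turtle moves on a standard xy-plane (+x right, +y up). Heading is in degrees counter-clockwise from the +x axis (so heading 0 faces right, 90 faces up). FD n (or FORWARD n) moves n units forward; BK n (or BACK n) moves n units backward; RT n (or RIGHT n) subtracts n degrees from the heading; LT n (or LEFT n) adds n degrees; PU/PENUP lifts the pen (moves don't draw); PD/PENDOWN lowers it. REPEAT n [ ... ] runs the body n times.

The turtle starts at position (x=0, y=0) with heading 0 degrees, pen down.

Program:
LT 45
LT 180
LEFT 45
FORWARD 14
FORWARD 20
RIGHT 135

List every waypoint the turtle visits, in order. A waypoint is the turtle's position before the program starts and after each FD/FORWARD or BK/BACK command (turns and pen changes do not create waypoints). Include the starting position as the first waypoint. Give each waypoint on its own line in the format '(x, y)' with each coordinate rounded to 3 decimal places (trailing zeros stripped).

Answer: (0, 0)
(0, -14)
(0, -34)

Derivation:
Executing turtle program step by step:
Start: pos=(0,0), heading=0, pen down
LT 45: heading 0 -> 45
LT 180: heading 45 -> 225
LT 45: heading 225 -> 270
FD 14: (0,0) -> (0,-14) [heading=270, draw]
FD 20: (0,-14) -> (0,-34) [heading=270, draw]
RT 135: heading 270 -> 135
Final: pos=(0,-34), heading=135, 2 segment(s) drawn
Waypoints (3 total):
(0, 0)
(0, -14)
(0, -34)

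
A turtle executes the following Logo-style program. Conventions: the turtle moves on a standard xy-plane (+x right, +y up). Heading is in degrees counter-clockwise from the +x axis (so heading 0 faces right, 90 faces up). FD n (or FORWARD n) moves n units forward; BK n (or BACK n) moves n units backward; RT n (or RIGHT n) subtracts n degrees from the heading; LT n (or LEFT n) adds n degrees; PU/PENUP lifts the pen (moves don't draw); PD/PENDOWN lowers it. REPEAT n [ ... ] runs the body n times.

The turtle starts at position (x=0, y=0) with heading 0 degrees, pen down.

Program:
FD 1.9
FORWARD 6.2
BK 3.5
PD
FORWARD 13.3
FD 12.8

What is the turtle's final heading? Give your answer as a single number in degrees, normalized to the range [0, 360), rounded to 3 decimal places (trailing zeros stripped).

Executing turtle program step by step:
Start: pos=(0,0), heading=0, pen down
FD 1.9: (0,0) -> (1.9,0) [heading=0, draw]
FD 6.2: (1.9,0) -> (8.1,0) [heading=0, draw]
BK 3.5: (8.1,0) -> (4.6,0) [heading=0, draw]
PD: pen down
FD 13.3: (4.6,0) -> (17.9,0) [heading=0, draw]
FD 12.8: (17.9,0) -> (30.7,0) [heading=0, draw]
Final: pos=(30.7,0), heading=0, 5 segment(s) drawn

Answer: 0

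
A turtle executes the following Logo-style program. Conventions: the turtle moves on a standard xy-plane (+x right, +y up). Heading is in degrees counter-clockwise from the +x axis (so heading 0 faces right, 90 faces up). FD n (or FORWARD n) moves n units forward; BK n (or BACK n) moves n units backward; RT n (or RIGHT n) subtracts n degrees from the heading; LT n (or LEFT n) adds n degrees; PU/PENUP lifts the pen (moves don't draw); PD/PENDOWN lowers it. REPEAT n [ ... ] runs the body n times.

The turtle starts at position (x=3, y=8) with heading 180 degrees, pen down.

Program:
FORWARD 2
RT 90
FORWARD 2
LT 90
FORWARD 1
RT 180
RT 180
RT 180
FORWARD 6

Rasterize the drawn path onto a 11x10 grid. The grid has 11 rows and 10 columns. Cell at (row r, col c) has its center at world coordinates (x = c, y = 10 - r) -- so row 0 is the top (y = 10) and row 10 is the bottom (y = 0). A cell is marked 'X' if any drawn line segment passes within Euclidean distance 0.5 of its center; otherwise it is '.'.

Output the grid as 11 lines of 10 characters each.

Segment 0: (3,8) -> (1,8)
Segment 1: (1,8) -> (1,10)
Segment 2: (1,10) -> (0,10)
Segment 3: (0,10) -> (6,10)

Answer: XXXXXXX...
.X........
.XXX......
..........
..........
..........
..........
..........
..........
..........
..........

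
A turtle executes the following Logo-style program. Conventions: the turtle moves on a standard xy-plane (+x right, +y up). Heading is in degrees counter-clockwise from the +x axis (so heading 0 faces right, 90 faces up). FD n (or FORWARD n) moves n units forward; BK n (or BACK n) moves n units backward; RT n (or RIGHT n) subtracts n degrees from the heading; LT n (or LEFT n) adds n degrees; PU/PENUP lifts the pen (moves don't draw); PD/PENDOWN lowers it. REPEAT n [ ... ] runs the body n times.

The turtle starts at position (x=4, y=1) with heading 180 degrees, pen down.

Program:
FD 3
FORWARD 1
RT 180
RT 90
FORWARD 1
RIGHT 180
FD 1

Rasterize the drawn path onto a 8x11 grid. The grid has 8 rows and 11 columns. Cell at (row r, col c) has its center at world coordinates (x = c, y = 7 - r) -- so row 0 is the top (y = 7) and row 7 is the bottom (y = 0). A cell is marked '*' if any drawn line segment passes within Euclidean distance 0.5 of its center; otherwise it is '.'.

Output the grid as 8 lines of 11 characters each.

Segment 0: (4,1) -> (1,1)
Segment 1: (1,1) -> (0,1)
Segment 2: (0,1) -> (0,0)
Segment 3: (0,0) -> (-0,1)

Answer: ...........
...........
...........
...........
...........
...........
*****......
*..........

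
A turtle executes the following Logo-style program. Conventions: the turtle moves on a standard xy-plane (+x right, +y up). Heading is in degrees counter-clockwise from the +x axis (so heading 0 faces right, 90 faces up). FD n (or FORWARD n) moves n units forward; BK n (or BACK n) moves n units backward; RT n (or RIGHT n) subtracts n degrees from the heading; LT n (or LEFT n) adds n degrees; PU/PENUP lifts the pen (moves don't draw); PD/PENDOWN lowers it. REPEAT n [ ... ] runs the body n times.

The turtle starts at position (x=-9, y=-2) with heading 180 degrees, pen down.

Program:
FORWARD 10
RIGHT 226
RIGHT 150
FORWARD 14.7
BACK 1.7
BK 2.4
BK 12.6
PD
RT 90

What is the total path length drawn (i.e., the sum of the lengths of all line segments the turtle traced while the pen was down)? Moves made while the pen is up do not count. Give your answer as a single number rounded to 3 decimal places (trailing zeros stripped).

Executing turtle program step by step:
Start: pos=(-9,-2), heading=180, pen down
FD 10: (-9,-2) -> (-19,-2) [heading=180, draw]
RT 226: heading 180 -> 314
RT 150: heading 314 -> 164
FD 14.7: (-19,-2) -> (-33.131,2.052) [heading=164, draw]
BK 1.7: (-33.131,2.052) -> (-31.496,1.583) [heading=164, draw]
BK 2.4: (-31.496,1.583) -> (-29.189,0.922) [heading=164, draw]
BK 12.6: (-29.189,0.922) -> (-17.077,-2.551) [heading=164, draw]
PD: pen down
RT 90: heading 164 -> 74
Final: pos=(-17.077,-2.551), heading=74, 5 segment(s) drawn

Segment lengths:
  seg 1: (-9,-2) -> (-19,-2), length = 10
  seg 2: (-19,-2) -> (-33.131,2.052), length = 14.7
  seg 3: (-33.131,2.052) -> (-31.496,1.583), length = 1.7
  seg 4: (-31.496,1.583) -> (-29.189,0.922), length = 2.4
  seg 5: (-29.189,0.922) -> (-17.077,-2.551), length = 12.6
Total = 41.4

Answer: 41.4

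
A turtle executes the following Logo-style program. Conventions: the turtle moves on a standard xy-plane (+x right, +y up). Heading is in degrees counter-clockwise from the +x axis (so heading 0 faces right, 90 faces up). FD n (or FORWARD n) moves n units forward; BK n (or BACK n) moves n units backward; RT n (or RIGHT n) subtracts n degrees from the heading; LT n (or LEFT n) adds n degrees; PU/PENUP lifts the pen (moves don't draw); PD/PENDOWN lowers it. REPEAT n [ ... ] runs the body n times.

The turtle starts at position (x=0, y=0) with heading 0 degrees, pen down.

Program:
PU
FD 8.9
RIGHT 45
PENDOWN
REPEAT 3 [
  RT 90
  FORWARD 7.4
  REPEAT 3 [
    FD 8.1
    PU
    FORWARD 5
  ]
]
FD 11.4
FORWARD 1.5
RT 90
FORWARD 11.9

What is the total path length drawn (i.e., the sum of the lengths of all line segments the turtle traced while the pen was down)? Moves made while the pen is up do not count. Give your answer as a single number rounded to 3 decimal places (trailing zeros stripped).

Answer: 15.5

Derivation:
Executing turtle program step by step:
Start: pos=(0,0), heading=0, pen down
PU: pen up
FD 8.9: (0,0) -> (8.9,0) [heading=0, move]
RT 45: heading 0 -> 315
PD: pen down
REPEAT 3 [
  -- iteration 1/3 --
  RT 90: heading 315 -> 225
  FD 7.4: (8.9,0) -> (3.667,-5.233) [heading=225, draw]
  REPEAT 3 [
    -- iteration 1/3 --
    FD 8.1: (3.667,-5.233) -> (-2.06,-10.96) [heading=225, draw]
    PU: pen up
    FD 5: (-2.06,-10.96) -> (-5.596,-14.496) [heading=225, move]
    -- iteration 2/3 --
    FD 8.1: (-5.596,-14.496) -> (-11.323,-20.223) [heading=225, move]
    PU: pen up
    FD 5: (-11.323,-20.223) -> (-14.859,-23.759) [heading=225, move]
    -- iteration 3/3 --
    FD 8.1: (-14.859,-23.759) -> (-20.586,-29.486) [heading=225, move]
    PU: pen up
    FD 5: (-20.586,-29.486) -> (-24.122,-33.022) [heading=225, move]
  ]
  -- iteration 2/3 --
  RT 90: heading 225 -> 135
  FD 7.4: (-24.122,-33.022) -> (-29.354,-27.789) [heading=135, move]
  REPEAT 3 [
    -- iteration 1/3 --
    FD 8.1: (-29.354,-27.789) -> (-35.082,-22.062) [heading=135, move]
    PU: pen up
    FD 5: (-35.082,-22.062) -> (-38.618,-18.526) [heading=135, move]
    -- iteration 2/3 --
    FD 8.1: (-38.618,-18.526) -> (-44.345,-12.799) [heading=135, move]
    PU: pen up
    FD 5: (-44.345,-12.799) -> (-47.881,-9.263) [heading=135, move]
    -- iteration 3/3 --
    FD 8.1: (-47.881,-9.263) -> (-53.608,-3.536) [heading=135, move]
    PU: pen up
    FD 5: (-53.608,-3.536) -> (-57.144,0) [heading=135, move]
  ]
  -- iteration 3/3 --
  RT 90: heading 135 -> 45
  FD 7.4: (-57.144,0) -> (-51.911,5.233) [heading=45, move]
  REPEAT 3 [
    -- iteration 1/3 --
    FD 8.1: (-51.911,5.233) -> (-46.184,10.96) [heading=45, move]
    PU: pen up
    FD 5: (-46.184,10.96) -> (-42.648,14.496) [heading=45, move]
    -- iteration 2/3 --
    FD 8.1: (-42.648,14.496) -> (-36.921,20.223) [heading=45, move]
    PU: pen up
    FD 5: (-36.921,20.223) -> (-33.385,23.759) [heading=45, move]
    -- iteration 3/3 --
    FD 8.1: (-33.385,23.759) -> (-27.657,29.486) [heading=45, move]
    PU: pen up
    FD 5: (-27.657,29.486) -> (-24.122,33.022) [heading=45, move]
  ]
]
FD 11.4: (-24.122,33.022) -> (-16.061,41.083) [heading=45, move]
FD 1.5: (-16.061,41.083) -> (-15,42.144) [heading=45, move]
RT 90: heading 45 -> 315
FD 11.9: (-15,42.144) -> (-6.586,33.729) [heading=315, move]
Final: pos=(-6.586,33.729), heading=315, 2 segment(s) drawn

Segment lengths:
  seg 1: (8.9,0) -> (3.667,-5.233), length = 7.4
  seg 2: (3.667,-5.233) -> (-2.06,-10.96), length = 8.1
Total = 15.5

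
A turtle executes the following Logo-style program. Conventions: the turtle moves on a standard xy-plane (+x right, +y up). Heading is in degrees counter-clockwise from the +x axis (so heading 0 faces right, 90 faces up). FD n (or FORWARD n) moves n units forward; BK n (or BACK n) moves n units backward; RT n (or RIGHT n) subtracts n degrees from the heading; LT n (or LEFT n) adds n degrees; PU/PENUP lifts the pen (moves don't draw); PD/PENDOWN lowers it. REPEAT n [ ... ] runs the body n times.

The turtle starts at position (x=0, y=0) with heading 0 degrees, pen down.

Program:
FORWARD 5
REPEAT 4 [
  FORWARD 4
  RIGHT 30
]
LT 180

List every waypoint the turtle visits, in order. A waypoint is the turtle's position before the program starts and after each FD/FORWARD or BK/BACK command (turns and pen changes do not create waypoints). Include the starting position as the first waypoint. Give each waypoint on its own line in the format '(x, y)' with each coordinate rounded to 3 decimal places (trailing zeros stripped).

Executing turtle program step by step:
Start: pos=(0,0), heading=0, pen down
FD 5: (0,0) -> (5,0) [heading=0, draw]
REPEAT 4 [
  -- iteration 1/4 --
  FD 4: (5,0) -> (9,0) [heading=0, draw]
  RT 30: heading 0 -> 330
  -- iteration 2/4 --
  FD 4: (9,0) -> (12.464,-2) [heading=330, draw]
  RT 30: heading 330 -> 300
  -- iteration 3/4 --
  FD 4: (12.464,-2) -> (14.464,-5.464) [heading=300, draw]
  RT 30: heading 300 -> 270
  -- iteration 4/4 --
  FD 4: (14.464,-5.464) -> (14.464,-9.464) [heading=270, draw]
  RT 30: heading 270 -> 240
]
LT 180: heading 240 -> 60
Final: pos=(14.464,-9.464), heading=60, 5 segment(s) drawn
Waypoints (6 total):
(0, 0)
(5, 0)
(9, 0)
(12.464, -2)
(14.464, -5.464)
(14.464, -9.464)

Answer: (0, 0)
(5, 0)
(9, 0)
(12.464, -2)
(14.464, -5.464)
(14.464, -9.464)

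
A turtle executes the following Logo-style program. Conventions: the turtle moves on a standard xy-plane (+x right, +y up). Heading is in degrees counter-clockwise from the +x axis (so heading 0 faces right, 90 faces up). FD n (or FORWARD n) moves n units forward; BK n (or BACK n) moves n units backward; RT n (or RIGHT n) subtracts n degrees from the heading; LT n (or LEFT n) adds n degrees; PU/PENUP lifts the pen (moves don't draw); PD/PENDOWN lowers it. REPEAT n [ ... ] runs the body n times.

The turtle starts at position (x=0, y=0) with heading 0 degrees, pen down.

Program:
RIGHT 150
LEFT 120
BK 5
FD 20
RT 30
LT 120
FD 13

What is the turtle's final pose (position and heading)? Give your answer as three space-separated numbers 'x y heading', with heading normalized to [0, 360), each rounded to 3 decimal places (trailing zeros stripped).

Executing turtle program step by step:
Start: pos=(0,0), heading=0, pen down
RT 150: heading 0 -> 210
LT 120: heading 210 -> 330
BK 5: (0,0) -> (-4.33,2.5) [heading=330, draw]
FD 20: (-4.33,2.5) -> (12.99,-7.5) [heading=330, draw]
RT 30: heading 330 -> 300
LT 120: heading 300 -> 60
FD 13: (12.99,-7.5) -> (19.49,3.758) [heading=60, draw]
Final: pos=(19.49,3.758), heading=60, 3 segment(s) drawn

Answer: 19.49 3.758 60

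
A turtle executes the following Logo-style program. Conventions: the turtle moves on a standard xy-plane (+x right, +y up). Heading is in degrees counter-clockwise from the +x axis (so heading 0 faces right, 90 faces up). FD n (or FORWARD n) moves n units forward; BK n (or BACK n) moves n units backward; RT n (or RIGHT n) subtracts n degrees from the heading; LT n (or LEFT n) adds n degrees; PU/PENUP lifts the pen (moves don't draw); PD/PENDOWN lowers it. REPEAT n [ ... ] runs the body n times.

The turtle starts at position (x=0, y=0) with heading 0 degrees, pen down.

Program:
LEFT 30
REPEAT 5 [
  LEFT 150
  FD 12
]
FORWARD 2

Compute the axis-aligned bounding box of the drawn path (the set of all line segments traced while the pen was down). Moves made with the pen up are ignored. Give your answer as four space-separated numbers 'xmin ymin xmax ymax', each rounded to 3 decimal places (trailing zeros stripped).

Executing turtle program step by step:
Start: pos=(0,0), heading=0, pen down
LT 30: heading 0 -> 30
REPEAT 5 [
  -- iteration 1/5 --
  LT 150: heading 30 -> 180
  FD 12: (0,0) -> (-12,0) [heading=180, draw]
  -- iteration 2/5 --
  LT 150: heading 180 -> 330
  FD 12: (-12,0) -> (-1.608,-6) [heading=330, draw]
  -- iteration 3/5 --
  LT 150: heading 330 -> 120
  FD 12: (-1.608,-6) -> (-7.608,4.392) [heading=120, draw]
  -- iteration 4/5 --
  LT 150: heading 120 -> 270
  FD 12: (-7.608,4.392) -> (-7.608,-7.608) [heading=270, draw]
  -- iteration 5/5 --
  LT 150: heading 270 -> 60
  FD 12: (-7.608,-7.608) -> (-1.608,2.785) [heading=60, draw]
]
FD 2: (-1.608,2.785) -> (-0.608,4.517) [heading=60, draw]
Final: pos=(-0.608,4.517), heading=60, 6 segment(s) drawn

Segment endpoints: x in {-12, -7.608, -7.608, -1.608, -1.608, -0.608, 0}, y in {-7.608, -6, 0, 0, 2.785, 4.392, 4.517}
xmin=-12, ymin=-7.608, xmax=0, ymax=4.517

Answer: -12 -7.608 0 4.517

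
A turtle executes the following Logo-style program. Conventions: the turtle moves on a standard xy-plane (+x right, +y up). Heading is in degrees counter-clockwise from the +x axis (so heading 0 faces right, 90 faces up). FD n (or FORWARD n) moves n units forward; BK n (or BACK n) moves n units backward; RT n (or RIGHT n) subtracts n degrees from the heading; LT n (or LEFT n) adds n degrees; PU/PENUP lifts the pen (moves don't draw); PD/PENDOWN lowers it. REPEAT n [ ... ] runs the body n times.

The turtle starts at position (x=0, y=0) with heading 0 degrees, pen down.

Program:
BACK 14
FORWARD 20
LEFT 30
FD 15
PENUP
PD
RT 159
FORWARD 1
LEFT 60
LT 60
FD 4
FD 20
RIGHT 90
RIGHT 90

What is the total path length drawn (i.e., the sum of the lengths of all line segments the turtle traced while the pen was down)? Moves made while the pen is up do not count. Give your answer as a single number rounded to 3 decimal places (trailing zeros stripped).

Answer: 74

Derivation:
Executing turtle program step by step:
Start: pos=(0,0), heading=0, pen down
BK 14: (0,0) -> (-14,0) [heading=0, draw]
FD 20: (-14,0) -> (6,0) [heading=0, draw]
LT 30: heading 0 -> 30
FD 15: (6,0) -> (18.99,7.5) [heading=30, draw]
PU: pen up
PD: pen down
RT 159: heading 30 -> 231
FD 1: (18.99,7.5) -> (18.361,6.723) [heading=231, draw]
LT 60: heading 231 -> 291
LT 60: heading 291 -> 351
FD 4: (18.361,6.723) -> (22.312,6.097) [heading=351, draw]
FD 20: (22.312,6.097) -> (42.066,2.968) [heading=351, draw]
RT 90: heading 351 -> 261
RT 90: heading 261 -> 171
Final: pos=(42.066,2.968), heading=171, 6 segment(s) drawn

Segment lengths:
  seg 1: (0,0) -> (-14,0), length = 14
  seg 2: (-14,0) -> (6,0), length = 20
  seg 3: (6,0) -> (18.99,7.5), length = 15
  seg 4: (18.99,7.5) -> (18.361,6.723), length = 1
  seg 5: (18.361,6.723) -> (22.312,6.097), length = 4
  seg 6: (22.312,6.097) -> (42.066,2.968), length = 20
Total = 74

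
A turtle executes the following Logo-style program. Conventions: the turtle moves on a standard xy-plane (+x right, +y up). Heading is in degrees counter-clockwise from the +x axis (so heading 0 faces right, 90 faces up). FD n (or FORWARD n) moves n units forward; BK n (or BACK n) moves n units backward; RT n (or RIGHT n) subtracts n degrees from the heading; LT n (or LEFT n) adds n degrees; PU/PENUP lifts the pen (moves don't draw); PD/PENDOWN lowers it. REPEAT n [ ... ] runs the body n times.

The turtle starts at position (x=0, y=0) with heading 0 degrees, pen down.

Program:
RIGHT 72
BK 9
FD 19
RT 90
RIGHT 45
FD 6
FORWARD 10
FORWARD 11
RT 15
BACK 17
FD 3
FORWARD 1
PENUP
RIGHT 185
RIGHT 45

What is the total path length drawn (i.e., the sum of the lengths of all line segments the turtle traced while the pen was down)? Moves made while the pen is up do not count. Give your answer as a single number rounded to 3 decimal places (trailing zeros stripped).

Executing turtle program step by step:
Start: pos=(0,0), heading=0, pen down
RT 72: heading 0 -> 288
BK 9: (0,0) -> (-2.781,8.56) [heading=288, draw]
FD 19: (-2.781,8.56) -> (3.09,-9.511) [heading=288, draw]
RT 90: heading 288 -> 198
RT 45: heading 198 -> 153
FD 6: (3.09,-9.511) -> (-2.256,-6.787) [heading=153, draw]
FD 10: (-2.256,-6.787) -> (-11.166,-2.247) [heading=153, draw]
FD 11: (-11.166,-2.247) -> (-20.967,2.747) [heading=153, draw]
RT 15: heading 153 -> 138
BK 17: (-20.967,2.747) -> (-8.334,-8.628) [heading=138, draw]
FD 3: (-8.334,-8.628) -> (-10.563,-6.621) [heading=138, draw]
FD 1: (-10.563,-6.621) -> (-11.306,-5.952) [heading=138, draw]
PU: pen up
RT 185: heading 138 -> 313
RT 45: heading 313 -> 268
Final: pos=(-11.306,-5.952), heading=268, 8 segment(s) drawn

Segment lengths:
  seg 1: (0,0) -> (-2.781,8.56), length = 9
  seg 2: (-2.781,8.56) -> (3.09,-9.511), length = 19
  seg 3: (3.09,-9.511) -> (-2.256,-6.787), length = 6
  seg 4: (-2.256,-6.787) -> (-11.166,-2.247), length = 10
  seg 5: (-11.166,-2.247) -> (-20.967,2.747), length = 11
  seg 6: (-20.967,2.747) -> (-8.334,-8.628), length = 17
  seg 7: (-8.334,-8.628) -> (-10.563,-6.621), length = 3
  seg 8: (-10.563,-6.621) -> (-11.306,-5.952), length = 1
Total = 76

Answer: 76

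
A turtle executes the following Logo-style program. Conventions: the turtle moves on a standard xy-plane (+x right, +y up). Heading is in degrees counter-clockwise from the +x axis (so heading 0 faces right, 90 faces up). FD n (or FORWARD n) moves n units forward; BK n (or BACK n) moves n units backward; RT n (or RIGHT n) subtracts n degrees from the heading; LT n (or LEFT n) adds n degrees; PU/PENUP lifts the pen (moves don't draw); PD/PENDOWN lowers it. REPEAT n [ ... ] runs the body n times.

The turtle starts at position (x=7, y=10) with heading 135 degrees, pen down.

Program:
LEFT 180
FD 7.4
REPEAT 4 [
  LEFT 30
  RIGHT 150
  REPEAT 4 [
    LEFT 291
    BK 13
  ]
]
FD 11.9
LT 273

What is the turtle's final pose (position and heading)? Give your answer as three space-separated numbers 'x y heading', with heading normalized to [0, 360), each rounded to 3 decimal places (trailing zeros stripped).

Answer: -39.822 31.325 84

Derivation:
Executing turtle program step by step:
Start: pos=(7,10), heading=135, pen down
LT 180: heading 135 -> 315
FD 7.4: (7,10) -> (12.233,4.767) [heading=315, draw]
REPEAT 4 [
  -- iteration 1/4 --
  LT 30: heading 315 -> 345
  RT 150: heading 345 -> 195
  REPEAT 4 [
    -- iteration 1/4 --
    LT 291: heading 195 -> 126
    BK 13: (12.233,4.767) -> (19.874,-5.75) [heading=126, draw]
    -- iteration 2/4 --
    LT 291: heading 126 -> 57
    BK 13: (19.874,-5.75) -> (12.793,-16.653) [heading=57, draw]
    -- iteration 3/4 --
    LT 291: heading 57 -> 348
    BK 13: (12.793,-16.653) -> (0.078,-13.95) [heading=348, draw]
    -- iteration 4/4 --
    LT 291: heading 348 -> 279
    BK 13: (0.078,-13.95) -> (-1.956,-1.11) [heading=279, draw]
  ]
  -- iteration 2/4 --
  LT 30: heading 279 -> 309
  RT 150: heading 309 -> 159
  REPEAT 4 [
    -- iteration 1/4 --
    LT 291: heading 159 -> 90
    BK 13: (-1.956,-1.11) -> (-1.956,-14.11) [heading=90, draw]
    -- iteration 2/4 --
    LT 291: heading 90 -> 21
    BK 13: (-1.956,-14.11) -> (-14.093,-18.769) [heading=21, draw]
    -- iteration 3/4 --
    LT 291: heading 21 -> 312
    BK 13: (-14.093,-18.769) -> (-22.791,-9.108) [heading=312, draw]
    -- iteration 4/4 --
    LT 291: heading 312 -> 243
    BK 13: (-22.791,-9.108) -> (-16.889,2.475) [heading=243, draw]
  ]
  -- iteration 3/4 --
  LT 30: heading 243 -> 273
  RT 150: heading 273 -> 123
  REPEAT 4 [
    -- iteration 1/4 --
    LT 291: heading 123 -> 54
    BK 13: (-16.889,2.475) -> (-24.531,-8.042) [heading=54, draw]
    -- iteration 2/4 --
    LT 291: heading 54 -> 345
    BK 13: (-24.531,-8.042) -> (-37.088,-4.677) [heading=345, draw]
    -- iteration 3/4 --
    LT 291: heading 345 -> 276
    BK 13: (-37.088,-4.677) -> (-38.447,8.252) [heading=276, draw]
    -- iteration 4/4 --
    LT 291: heading 276 -> 207
    BK 13: (-38.447,8.252) -> (-26.863,14.154) [heading=207, draw]
  ]
  -- iteration 4/4 --
  LT 30: heading 207 -> 237
  RT 150: heading 237 -> 87
  REPEAT 4 [
    -- iteration 1/4 --
    LT 291: heading 87 -> 18
    BK 13: (-26.863,14.154) -> (-39.227,10.136) [heading=18, draw]
    -- iteration 2/4 --
    LT 291: heading 18 -> 309
    BK 13: (-39.227,10.136) -> (-47.408,20.239) [heading=309, draw]
    -- iteration 3/4 --
    LT 291: heading 309 -> 240
    BK 13: (-47.408,20.239) -> (-40.908,31.498) [heading=240, draw]
    -- iteration 4/4 --
    LT 291: heading 240 -> 171
    BK 13: (-40.908,31.498) -> (-28.068,29.464) [heading=171, draw]
  ]
]
FD 11.9: (-28.068,29.464) -> (-39.822,31.325) [heading=171, draw]
LT 273: heading 171 -> 84
Final: pos=(-39.822,31.325), heading=84, 18 segment(s) drawn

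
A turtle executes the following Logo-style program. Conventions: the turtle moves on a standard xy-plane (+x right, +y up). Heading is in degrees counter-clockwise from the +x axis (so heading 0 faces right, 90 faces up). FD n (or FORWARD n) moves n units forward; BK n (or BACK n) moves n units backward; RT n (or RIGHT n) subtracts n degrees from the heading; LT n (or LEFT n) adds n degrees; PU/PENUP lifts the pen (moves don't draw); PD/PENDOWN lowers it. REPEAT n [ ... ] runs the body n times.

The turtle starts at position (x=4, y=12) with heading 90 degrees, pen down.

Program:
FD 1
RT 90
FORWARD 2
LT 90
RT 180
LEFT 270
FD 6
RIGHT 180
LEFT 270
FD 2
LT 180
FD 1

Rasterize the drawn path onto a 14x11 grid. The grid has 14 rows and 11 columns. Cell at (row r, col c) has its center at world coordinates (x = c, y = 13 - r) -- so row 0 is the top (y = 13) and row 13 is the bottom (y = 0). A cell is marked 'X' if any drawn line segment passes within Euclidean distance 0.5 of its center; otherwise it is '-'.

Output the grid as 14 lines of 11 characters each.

Segment 0: (4,12) -> (4,13)
Segment 1: (4,13) -> (6,13)
Segment 2: (6,13) -> (0,13)
Segment 3: (0,13) -> (-0,11)
Segment 4: (-0,11) -> (-0,12)

Answer: XXXXXXX----
X---X------
X----------
-----------
-----------
-----------
-----------
-----------
-----------
-----------
-----------
-----------
-----------
-----------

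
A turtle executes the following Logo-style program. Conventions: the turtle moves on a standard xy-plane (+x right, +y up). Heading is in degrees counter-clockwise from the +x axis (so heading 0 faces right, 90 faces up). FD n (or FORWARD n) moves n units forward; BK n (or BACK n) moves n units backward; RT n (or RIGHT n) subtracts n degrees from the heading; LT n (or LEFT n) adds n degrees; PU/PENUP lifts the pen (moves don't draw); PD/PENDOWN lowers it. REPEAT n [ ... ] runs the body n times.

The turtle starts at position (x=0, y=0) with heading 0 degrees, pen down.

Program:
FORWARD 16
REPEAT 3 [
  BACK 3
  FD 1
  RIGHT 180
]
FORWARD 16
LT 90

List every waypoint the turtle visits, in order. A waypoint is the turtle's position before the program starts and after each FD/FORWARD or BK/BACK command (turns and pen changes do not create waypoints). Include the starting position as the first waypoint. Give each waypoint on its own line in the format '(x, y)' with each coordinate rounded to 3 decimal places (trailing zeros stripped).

Executing turtle program step by step:
Start: pos=(0,0), heading=0, pen down
FD 16: (0,0) -> (16,0) [heading=0, draw]
REPEAT 3 [
  -- iteration 1/3 --
  BK 3: (16,0) -> (13,0) [heading=0, draw]
  FD 1: (13,0) -> (14,0) [heading=0, draw]
  RT 180: heading 0 -> 180
  -- iteration 2/3 --
  BK 3: (14,0) -> (17,0) [heading=180, draw]
  FD 1: (17,0) -> (16,0) [heading=180, draw]
  RT 180: heading 180 -> 0
  -- iteration 3/3 --
  BK 3: (16,0) -> (13,0) [heading=0, draw]
  FD 1: (13,0) -> (14,0) [heading=0, draw]
  RT 180: heading 0 -> 180
]
FD 16: (14,0) -> (-2,0) [heading=180, draw]
LT 90: heading 180 -> 270
Final: pos=(-2,0), heading=270, 8 segment(s) drawn
Waypoints (9 total):
(0, 0)
(16, 0)
(13, 0)
(14, 0)
(17, 0)
(16, 0)
(13, 0)
(14, 0)
(-2, 0)

Answer: (0, 0)
(16, 0)
(13, 0)
(14, 0)
(17, 0)
(16, 0)
(13, 0)
(14, 0)
(-2, 0)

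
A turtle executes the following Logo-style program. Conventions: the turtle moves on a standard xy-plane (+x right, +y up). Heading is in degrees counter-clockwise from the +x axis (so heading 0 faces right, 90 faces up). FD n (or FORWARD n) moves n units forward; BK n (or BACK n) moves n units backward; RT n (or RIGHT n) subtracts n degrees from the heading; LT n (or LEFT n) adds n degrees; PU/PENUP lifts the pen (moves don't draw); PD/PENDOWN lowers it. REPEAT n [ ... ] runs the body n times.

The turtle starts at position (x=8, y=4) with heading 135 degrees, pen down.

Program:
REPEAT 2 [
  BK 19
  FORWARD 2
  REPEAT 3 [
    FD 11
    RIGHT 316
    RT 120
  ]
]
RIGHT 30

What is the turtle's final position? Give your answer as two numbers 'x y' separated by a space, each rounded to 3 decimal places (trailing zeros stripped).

Answer: 13.295 19.832

Derivation:
Executing turtle program step by step:
Start: pos=(8,4), heading=135, pen down
REPEAT 2 [
  -- iteration 1/2 --
  BK 19: (8,4) -> (21.435,-9.435) [heading=135, draw]
  FD 2: (21.435,-9.435) -> (20.021,-8.021) [heading=135, draw]
  REPEAT 3 [
    -- iteration 1/3 --
    FD 11: (20.021,-8.021) -> (12.243,-0.243) [heading=135, draw]
    RT 316: heading 135 -> 179
    RT 120: heading 179 -> 59
    -- iteration 2/3 --
    FD 11: (12.243,-0.243) -> (17.908,9.186) [heading=59, draw]
    RT 316: heading 59 -> 103
    RT 120: heading 103 -> 343
    -- iteration 3/3 --
    FD 11: (17.908,9.186) -> (28.427,5.97) [heading=343, draw]
    RT 316: heading 343 -> 27
    RT 120: heading 27 -> 267
  ]
  -- iteration 2/2 --
  BK 19: (28.427,5.97) -> (29.422,24.944) [heading=267, draw]
  FD 2: (29.422,24.944) -> (29.317,22.947) [heading=267, draw]
  REPEAT 3 [
    -- iteration 1/3 --
    FD 11: (29.317,22.947) -> (28.741,11.962) [heading=267, draw]
    RT 316: heading 267 -> 311
    RT 120: heading 311 -> 191
    -- iteration 2/3 --
    FD 11: (28.741,11.962) -> (17.944,9.863) [heading=191, draw]
    RT 316: heading 191 -> 235
    RT 120: heading 235 -> 115
    -- iteration 3/3 --
    FD 11: (17.944,9.863) -> (13.295,19.832) [heading=115, draw]
    RT 316: heading 115 -> 159
    RT 120: heading 159 -> 39
  ]
]
RT 30: heading 39 -> 9
Final: pos=(13.295,19.832), heading=9, 10 segment(s) drawn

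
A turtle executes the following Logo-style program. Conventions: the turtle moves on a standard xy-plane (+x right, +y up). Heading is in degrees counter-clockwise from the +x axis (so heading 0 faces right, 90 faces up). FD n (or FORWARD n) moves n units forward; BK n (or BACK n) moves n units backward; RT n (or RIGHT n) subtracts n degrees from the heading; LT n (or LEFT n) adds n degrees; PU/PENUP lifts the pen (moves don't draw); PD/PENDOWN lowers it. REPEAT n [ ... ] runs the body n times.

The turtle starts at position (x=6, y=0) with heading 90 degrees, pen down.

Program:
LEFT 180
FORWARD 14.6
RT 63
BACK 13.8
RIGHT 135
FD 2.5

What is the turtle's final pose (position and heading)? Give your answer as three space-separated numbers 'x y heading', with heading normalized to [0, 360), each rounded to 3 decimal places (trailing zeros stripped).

Answer: 19.068 -5.957 72

Derivation:
Executing turtle program step by step:
Start: pos=(6,0), heading=90, pen down
LT 180: heading 90 -> 270
FD 14.6: (6,0) -> (6,-14.6) [heading=270, draw]
RT 63: heading 270 -> 207
BK 13.8: (6,-14.6) -> (18.296,-8.335) [heading=207, draw]
RT 135: heading 207 -> 72
FD 2.5: (18.296,-8.335) -> (19.068,-5.957) [heading=72, draw]
Final: pos=(19.068,-5.957), heading=72, 3 segment(s) drawn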